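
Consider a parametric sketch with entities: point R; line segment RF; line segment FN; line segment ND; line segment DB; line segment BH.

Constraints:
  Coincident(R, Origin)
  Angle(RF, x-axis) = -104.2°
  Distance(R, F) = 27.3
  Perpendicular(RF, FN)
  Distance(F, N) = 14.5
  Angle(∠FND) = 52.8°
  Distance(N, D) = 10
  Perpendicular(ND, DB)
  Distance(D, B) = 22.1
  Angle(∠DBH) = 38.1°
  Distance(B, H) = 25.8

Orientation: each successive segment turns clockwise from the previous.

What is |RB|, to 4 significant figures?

33.95

R is at the origin; RF runs at -104.2° with length 27.3, so F = (-6.697, -26.47). RF ⟂ FN, so FN runs at 165.8°; with |FN| = 14.5, N = (-20.75, -22.91). ∠FND = 52.8° gives ND at 38.60° from the x-axis; with |ND| = 10.0, D = (-12.94, -16.67). ND is perpendicular to DB, so DB runs at -51.40°; with |DB| = 22.1, B = (0.8491, -33.94). Then |RB| = |B − R| = 33.95.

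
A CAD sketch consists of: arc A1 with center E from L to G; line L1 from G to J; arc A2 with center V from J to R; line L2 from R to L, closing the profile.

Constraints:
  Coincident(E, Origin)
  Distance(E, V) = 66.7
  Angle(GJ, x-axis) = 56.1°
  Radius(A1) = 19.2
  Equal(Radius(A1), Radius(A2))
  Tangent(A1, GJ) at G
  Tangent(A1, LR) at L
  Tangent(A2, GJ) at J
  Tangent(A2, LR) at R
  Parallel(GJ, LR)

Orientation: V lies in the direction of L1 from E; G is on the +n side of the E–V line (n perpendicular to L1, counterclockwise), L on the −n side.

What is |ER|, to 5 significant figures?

69.408

The slot axis is L1's direction at 56.1°, so u = (cos 56.1°, sin 56.1°) = (0.55775, 0.83001) and n = (−sin 56.1°, cos 56.1°) = (-0.83001, 0.55775). E is at the origin and V lies 66.7 along u from E, so V = 66.7·u = (37.202, 55.362). Tangency of A1 to both parallel lines with radius 19.2 puts G and L at E ± 19.2·n: G = (-15.936, 10.709), L = (15.936, -10.709). Equal radii place J and R the same way about V: J = V + 19.2·n = (21.265, 66.071), R = V − 19.2·n = (53.138, 44.653). Then |ER| = |R − E| = 69.408.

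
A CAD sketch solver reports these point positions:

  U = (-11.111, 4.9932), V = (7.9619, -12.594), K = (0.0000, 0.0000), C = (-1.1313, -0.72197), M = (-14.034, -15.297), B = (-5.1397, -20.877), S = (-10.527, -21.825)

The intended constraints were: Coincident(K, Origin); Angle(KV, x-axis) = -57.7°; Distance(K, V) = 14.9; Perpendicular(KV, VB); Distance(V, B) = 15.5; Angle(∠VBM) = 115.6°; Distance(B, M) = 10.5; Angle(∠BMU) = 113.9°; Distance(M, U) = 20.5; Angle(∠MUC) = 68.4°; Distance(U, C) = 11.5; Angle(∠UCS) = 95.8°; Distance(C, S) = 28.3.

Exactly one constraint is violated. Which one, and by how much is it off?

Distance(C, S) = 28.3 — off by 5.20.

K = (0.00, 0.00) ✓; KV at -57.70° ✓; |KV| = 14.90 ✓; ∠(KV, VB) = 90.00° ✓; |VB| = 15.50 ✓; ∠VBM = 115.6° ✓; |BM| = 10.50 ✓; ∠BMU = 113.9° ✓; |MU| = 20.50 ✓; ∠MUC = 68.40° ✓; |UC| = 11.50 ✓; ∠UCS = 95.80° ✓; |CS| = 23.10 ✗.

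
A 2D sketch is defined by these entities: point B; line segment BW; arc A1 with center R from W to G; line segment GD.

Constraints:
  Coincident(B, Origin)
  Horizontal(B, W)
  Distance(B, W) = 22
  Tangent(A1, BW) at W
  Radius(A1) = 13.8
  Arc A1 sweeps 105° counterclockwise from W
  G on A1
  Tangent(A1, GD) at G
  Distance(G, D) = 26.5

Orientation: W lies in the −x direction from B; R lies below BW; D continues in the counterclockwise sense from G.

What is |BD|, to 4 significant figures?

51.55

B is at the origin; B and W share the same y with |BW| = 22.0 and W on the −x side, so W = (-22.00, 0.000). Tangency of A1 to BW means the radius RW is perpendicular to BW, so R = W + (0, -13.8) = (-22.00, -13.80). On A1, W sits at bearing 90° from R; a 105° counterclockwise sweep puts G at bearing 195°, so G = R + 13.8·(cos 195°, sin 195°) = (-35.33, -17.37). A1 meets GD tangentially, so RG is at right angles to GD, so GD runs along (−sin 195°, cos 195°); with |GD| = 26.5, D = (-28.47, -42.97). Then |BD| = |D − B| = 51.55.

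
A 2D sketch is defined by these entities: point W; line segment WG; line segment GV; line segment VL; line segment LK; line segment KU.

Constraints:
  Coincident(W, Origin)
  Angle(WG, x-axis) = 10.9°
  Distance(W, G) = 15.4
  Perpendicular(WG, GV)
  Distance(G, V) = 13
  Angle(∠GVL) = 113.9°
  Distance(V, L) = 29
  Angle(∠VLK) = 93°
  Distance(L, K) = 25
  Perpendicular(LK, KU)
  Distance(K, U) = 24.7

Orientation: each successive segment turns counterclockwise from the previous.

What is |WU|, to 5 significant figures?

8.7300

∠VLK = 93.0° gives LK at -106.00° from the x-axis; with |LK| = 25.0, K = (-22.484, -1.8304). The perpendicularity gives KU at right angles to LK, so KU runs at -16.000°; with |KU| = 24.7, U = (1.2594, -8.6387). Then |WU| = |U − W| = 8.7300.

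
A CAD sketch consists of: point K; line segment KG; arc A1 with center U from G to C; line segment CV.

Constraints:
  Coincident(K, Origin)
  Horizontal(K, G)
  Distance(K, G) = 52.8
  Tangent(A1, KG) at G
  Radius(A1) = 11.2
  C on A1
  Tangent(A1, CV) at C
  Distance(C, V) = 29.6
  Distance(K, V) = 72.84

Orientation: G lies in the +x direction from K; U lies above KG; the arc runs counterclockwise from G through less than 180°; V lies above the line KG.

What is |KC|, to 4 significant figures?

65.16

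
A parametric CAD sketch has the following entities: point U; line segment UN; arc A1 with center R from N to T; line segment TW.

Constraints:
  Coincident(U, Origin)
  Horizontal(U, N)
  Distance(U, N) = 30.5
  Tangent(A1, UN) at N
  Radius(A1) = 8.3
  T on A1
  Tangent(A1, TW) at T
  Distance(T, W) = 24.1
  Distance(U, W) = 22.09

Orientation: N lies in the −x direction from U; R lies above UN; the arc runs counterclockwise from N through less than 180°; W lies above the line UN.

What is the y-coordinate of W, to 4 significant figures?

20.54

Checks: ∠(RN, NU) = 90.00° ✓; |RT| = 8.300 ✓; ∠(RT, TW) = 90.00° ✓; |TW| = 24.10 ✓; |UW| = 22.09 ✓.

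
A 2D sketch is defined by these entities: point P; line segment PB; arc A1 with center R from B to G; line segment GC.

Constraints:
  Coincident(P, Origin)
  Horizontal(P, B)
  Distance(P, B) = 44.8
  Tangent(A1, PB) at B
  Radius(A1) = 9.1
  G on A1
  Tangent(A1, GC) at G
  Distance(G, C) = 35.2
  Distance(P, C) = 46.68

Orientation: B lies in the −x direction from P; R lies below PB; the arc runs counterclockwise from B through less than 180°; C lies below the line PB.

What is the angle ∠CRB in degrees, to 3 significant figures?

147°

Checks: P = (0.00, 0.00) ✓; |RG| = 9.100 ✓; ∠(RG, GC) = 90.00° ✓; |GC| = 35.20 ✓; |PC| = 46.68 ✓.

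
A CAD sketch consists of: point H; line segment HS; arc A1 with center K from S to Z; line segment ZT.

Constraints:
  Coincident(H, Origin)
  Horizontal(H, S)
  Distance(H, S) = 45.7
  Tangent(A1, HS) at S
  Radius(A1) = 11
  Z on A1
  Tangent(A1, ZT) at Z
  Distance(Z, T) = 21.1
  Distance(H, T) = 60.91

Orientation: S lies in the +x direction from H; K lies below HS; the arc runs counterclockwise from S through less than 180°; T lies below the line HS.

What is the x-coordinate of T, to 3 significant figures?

50.3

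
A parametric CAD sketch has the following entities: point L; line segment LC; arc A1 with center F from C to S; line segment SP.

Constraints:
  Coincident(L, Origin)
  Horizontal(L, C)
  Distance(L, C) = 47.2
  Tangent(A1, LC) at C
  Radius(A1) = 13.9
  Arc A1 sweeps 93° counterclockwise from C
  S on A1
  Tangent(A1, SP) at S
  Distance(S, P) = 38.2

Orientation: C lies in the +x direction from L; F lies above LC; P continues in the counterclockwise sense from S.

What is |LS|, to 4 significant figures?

62.81

A1 meets LC tangentially, so FC is at right angles to LC, so F = C + (0, 13.9) = (47.20, 13.90). On A1, C sits at bearing -90° from F; a 93° counterclockwise sweep puts S at bearing 3°, so S = F + 13.9·(cos 3°, sin 3°) = (61.08, 14.63). Then |LS| = |S − L| = 62.81.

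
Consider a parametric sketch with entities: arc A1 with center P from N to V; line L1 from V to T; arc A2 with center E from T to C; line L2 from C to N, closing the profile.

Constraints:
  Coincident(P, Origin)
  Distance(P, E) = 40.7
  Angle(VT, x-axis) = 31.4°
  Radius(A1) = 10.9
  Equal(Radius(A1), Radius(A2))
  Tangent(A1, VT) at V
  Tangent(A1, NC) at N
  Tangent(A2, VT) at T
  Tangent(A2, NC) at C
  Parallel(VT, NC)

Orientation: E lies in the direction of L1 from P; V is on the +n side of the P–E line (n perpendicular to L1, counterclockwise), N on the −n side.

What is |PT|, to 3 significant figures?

42.1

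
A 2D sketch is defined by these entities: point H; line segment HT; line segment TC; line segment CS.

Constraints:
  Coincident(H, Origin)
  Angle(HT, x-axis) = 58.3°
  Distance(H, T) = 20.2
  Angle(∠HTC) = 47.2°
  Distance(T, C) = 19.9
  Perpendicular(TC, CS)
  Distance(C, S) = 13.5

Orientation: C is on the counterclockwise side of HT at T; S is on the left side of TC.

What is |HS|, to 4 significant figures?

6.315

H is at the origin; HT runs at 58.3° with length 20.2, so T = 20.2·(cos 58.3°, sin 58.3°) = (10.61, 17.19). ∠HTC = 47.2°, so TC runs at 58.3° + (180° − 47.2°) = 191.1° from the x-axis; with |TC| = 19.9, C = T + 19.9·(cos 191.1°, sin 191.1°) = (-8.913, 13.36). TC ⟂ CS; with |CS| = 13.5 on the left of TC, S = C + 13.5·(0.1925, -0.9813) = (-6.314, 0.1077). Then |HS| = |S − H| = 6.315.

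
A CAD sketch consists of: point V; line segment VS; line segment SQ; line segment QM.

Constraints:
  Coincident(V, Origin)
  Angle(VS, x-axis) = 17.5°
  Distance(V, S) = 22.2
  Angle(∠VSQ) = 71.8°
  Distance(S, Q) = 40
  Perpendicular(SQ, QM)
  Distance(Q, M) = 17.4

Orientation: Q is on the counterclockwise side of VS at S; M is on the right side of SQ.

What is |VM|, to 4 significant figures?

50.74

V is at the origin; VS runs at 17.5° with length 22.2, so S = 22.2·(cos 17.5°, sin 17.5°) = (21.17, 6.676). ∠VSQ = 71.8°, so SQ runs at 17.5° + (180° − 71.8°) = 125.7° from the x-axis; with |SQ| = 40.0, Q = S + 40.0·(cos 125.7°, sin 125.7°) = (-2.169, 39.16). The perpendicularity gives QM at right angles to SQ; with |QM| = 17.4 on the right of SQ, M = Q + 17.4·(0.8121, 0.5835) = (11.96, 49.31). Then |VM| = |M − V| = 50.74.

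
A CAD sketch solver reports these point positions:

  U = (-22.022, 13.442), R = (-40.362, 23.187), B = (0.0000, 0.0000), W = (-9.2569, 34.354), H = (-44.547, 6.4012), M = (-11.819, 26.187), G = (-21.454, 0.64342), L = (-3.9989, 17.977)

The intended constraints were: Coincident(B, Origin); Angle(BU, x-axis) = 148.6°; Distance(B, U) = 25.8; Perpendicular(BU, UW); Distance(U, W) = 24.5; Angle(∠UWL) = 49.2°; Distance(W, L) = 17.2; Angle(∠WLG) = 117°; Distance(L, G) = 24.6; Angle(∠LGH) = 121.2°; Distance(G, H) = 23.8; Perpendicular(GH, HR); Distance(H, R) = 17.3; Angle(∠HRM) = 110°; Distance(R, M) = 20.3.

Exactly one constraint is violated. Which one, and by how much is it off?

Distance(R, M) = 20.3 — off by 8.40.

B = (0.00, 0.00) ✓; BU at 148.6° ✓; |BU| = 25.80 ✓; ∠(BU, UW) = 90.00° ✓; |UW| = 24.50 ✓; ∠UWL = 49.20° ✓; |WL| = 17.20 ✓; ∠WLG = 117.0° ✓; |LG| = 24.60 ✓; ∠LGH = 121.2° ✓; |GH| = 23.80 ✓; ∠(GH, HR) = 90.00° ✓; |HR| = 17.30 ✓; ∠HRM = 110.0° ✓; |RM| = 28.70 ✗.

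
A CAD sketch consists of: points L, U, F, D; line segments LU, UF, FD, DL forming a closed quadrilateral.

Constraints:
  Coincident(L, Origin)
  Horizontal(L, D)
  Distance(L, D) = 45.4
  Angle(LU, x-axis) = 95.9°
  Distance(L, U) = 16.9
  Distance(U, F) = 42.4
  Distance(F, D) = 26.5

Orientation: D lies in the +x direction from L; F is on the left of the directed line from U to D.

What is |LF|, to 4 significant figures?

47.37

Checks: |UF| = 42.40 ✓; |FD| = 26.50 ✓.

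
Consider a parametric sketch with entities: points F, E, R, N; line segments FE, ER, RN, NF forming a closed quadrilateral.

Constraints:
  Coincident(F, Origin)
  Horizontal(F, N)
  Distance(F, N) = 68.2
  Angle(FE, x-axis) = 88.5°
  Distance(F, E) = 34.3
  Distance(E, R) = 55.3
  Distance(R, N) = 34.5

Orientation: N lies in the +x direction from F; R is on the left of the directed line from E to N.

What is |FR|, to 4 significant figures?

64.80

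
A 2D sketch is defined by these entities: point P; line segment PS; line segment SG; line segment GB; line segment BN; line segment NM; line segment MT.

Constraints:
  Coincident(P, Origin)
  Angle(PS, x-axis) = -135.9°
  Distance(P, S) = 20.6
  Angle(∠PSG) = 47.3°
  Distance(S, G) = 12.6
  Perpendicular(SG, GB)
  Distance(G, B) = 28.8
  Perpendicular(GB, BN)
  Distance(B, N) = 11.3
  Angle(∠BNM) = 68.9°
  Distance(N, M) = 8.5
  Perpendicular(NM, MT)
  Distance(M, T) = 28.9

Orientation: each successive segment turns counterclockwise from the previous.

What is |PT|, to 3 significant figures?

23.7

∠BNM = 68.9° gives NM at -72.1° from the x-axis; with |NM| = 8.5, M = (-9.28, 6.26). The perpendicularity gives MT at right angles to NM, so MT runs at 17.9°; with |MT| = 28.9, T = (18.2, 15.1). Then |PT| = |T − P| = 23.7.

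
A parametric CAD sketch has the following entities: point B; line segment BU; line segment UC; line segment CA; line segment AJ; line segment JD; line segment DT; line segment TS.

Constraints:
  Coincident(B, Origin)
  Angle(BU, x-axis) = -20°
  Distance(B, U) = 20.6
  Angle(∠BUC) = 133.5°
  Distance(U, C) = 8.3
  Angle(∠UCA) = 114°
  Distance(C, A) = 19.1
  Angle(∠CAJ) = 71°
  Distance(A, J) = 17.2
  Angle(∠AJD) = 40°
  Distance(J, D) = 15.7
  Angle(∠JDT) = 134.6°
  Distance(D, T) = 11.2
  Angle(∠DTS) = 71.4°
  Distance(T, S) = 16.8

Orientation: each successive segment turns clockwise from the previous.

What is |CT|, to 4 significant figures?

15.17

B is at the origin; BU runs at -20.0° with length 20.6, so U = (19.36, -7.046). ∠BUC = 133.5° gives UC at -66.50° from the x-axis; with |UC| = 8.3, C = (22.67, -14.66). ∠UCA = 114.0° gives CA at -132.5° from the x-axis; with |CA| = 19.1, A = (9.764, -28.74). ∠CAJ = 71.0° gives AJ at 118.5° from the x-axis; with |AJ| = 17.2, J = (1.556, -13.62). ∠AJD = 40.0° gives JD at -21.50° from the x-axis; with |JD| = 15.7, D = (16.16, -19.38). ∠JDT = 134.6° gives DT at -66.90° from the x-axis; with |DT| = 11.2, T = (20.56, -29.68). Then |CT| = |T − C| = 15.17.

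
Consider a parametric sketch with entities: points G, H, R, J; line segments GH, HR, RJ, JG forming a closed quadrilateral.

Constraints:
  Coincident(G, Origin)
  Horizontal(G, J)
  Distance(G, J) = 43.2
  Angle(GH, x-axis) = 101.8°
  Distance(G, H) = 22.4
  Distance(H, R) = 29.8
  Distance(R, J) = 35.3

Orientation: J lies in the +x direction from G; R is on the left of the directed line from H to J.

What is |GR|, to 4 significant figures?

38.33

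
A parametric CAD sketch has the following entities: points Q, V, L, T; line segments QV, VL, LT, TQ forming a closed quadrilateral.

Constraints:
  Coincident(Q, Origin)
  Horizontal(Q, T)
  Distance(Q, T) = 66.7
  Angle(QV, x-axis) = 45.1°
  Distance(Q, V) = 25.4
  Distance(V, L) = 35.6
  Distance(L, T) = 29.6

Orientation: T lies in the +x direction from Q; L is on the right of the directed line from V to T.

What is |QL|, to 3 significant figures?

40.5

Checks: |VL| = 35.60 ✓; |LT| = 29.60 ✓.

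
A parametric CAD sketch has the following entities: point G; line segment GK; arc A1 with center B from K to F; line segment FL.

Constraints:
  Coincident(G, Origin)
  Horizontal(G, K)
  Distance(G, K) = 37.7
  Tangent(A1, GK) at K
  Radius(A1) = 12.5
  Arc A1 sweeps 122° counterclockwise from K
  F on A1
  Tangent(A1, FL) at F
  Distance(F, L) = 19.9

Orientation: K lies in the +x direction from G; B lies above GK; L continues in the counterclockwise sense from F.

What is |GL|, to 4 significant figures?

52.17

G is at the origin; G and K share the same y with |GK| = 37.7 and K on the +x side, so K = (37.70, 0.000). Tangency of A1 to GK means the radius BK is perpendicular to GK, so B = K + (0, 12.5) = (37.70, 12.50). On A1, K sits at bearing -90° from B; a 122° counterclockwise sweep puts F at bearing 32°, so F = B + 12.5·(cos 32°, sin 32°) = (48.30, 19.12). Tangency of A1 to FL means the radius BF is perpendicular to FL, so FL runs along (−sin 32°, cos 32°); with |FL| = 19.9, L = (37.76, 36.00). Then |GL| = |L − G| = 52.17.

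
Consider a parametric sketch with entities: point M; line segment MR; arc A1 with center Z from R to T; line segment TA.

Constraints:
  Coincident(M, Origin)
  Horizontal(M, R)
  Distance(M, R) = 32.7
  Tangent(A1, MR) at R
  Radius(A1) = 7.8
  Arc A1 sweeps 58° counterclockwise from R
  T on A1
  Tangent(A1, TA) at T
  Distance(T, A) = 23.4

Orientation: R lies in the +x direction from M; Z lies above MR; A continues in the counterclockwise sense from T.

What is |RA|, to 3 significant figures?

30.2

On A1, R sits at bearing -90° from Z; a 58° counterclockwise sweep puts T at bearing -32°, so T = Z + 7.8·(cos -32°, sin -32°) = (39.3, 3.67). A1 meets TA tangentially, so ZT is at right angles to TA, so TA runs along (−sin -32°, cos -32°); with |TA| = 23.4, A = (51.7, 23.5). Then |RA| = |A − R| = 30.2.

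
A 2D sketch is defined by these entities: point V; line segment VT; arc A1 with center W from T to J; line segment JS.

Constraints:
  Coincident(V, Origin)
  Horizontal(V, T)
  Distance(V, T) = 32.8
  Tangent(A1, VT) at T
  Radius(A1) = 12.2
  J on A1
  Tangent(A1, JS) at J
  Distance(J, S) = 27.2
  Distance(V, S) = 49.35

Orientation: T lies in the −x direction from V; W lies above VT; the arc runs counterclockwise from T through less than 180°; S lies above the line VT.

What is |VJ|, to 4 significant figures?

25.65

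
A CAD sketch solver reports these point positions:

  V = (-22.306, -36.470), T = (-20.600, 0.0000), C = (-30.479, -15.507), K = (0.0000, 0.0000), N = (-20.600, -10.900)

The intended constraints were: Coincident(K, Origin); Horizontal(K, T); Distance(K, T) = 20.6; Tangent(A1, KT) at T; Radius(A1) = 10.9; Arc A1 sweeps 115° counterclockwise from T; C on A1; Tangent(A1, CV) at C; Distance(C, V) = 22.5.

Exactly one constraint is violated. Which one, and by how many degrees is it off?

Tangent(A1, CV) at C — off by 3.70°.

K = (0.00, 0.00) ✓; K.y = 0.00, T.y = 0.00 ✓; |KT| = 20.60 ✓; ∠(NT, TK) = 90.00° ✓; |NT| = 10.90 ✓; bearing(N→C) − bearing(N→T) = 115.0° ✓; |NC| = 10.90 ✓; ∠(NC, CV) = 93.70° ✗; |CV| = 22.50 ✓.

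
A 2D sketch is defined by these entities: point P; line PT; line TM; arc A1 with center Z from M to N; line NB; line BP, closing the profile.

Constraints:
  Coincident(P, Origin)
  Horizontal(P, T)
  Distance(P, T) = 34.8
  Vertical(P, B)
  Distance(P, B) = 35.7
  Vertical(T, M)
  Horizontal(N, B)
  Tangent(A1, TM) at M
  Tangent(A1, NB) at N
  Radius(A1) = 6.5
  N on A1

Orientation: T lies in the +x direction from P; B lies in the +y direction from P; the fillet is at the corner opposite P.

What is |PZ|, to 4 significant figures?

40.66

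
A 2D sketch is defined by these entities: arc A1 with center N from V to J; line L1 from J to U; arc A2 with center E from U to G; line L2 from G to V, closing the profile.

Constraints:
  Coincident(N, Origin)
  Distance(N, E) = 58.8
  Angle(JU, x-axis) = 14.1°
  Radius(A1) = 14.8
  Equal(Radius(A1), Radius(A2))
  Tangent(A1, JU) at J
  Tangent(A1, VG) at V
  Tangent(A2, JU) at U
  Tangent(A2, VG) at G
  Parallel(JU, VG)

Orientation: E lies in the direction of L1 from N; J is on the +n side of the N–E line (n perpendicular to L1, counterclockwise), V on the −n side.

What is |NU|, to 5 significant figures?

60.634

Tangency of A1 to both parallel lines with radius 14.8 puts J and V at N ± 14.8·n: J = (-3.6055, 14.354), V = (3.6055, -14.354). Equal radii place U and G the same way about E: U = E + 14.8·n = (53.423, 28.679), G = E − 14.8·n = (60.634, -0.029543). Then |NU| = |U − N| = 60.634.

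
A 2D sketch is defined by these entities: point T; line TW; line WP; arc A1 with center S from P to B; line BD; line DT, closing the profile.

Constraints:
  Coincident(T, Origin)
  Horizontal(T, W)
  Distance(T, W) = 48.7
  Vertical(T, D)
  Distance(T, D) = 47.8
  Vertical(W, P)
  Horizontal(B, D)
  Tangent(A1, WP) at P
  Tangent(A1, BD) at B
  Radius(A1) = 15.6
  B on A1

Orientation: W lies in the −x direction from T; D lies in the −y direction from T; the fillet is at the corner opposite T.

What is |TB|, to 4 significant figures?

58.14

T is at the origin; TW is horizontal with |TW| = 48.7 and W on the −x side, so W = (-48.70, 0.000). T and D share the same x with |TD| = 47.8 and D on the −y side, so D = (0.000, -47.80). The virtual corner opposite T is at (-48.70, -47.80). Since A1 is tangent to WP there, SP ⟂ WP and A1 meets BD tangentially, so SB is at right angles to BD, with radius 15.6, so the center S sits 15.6 in from both sides at S = (-33.10, -32.20). That places the tangent points at P = (-48.70, -32.20) on WP and B = (-33.10, -47.80) on BD. Then |TB| = |B − T| = 58.14.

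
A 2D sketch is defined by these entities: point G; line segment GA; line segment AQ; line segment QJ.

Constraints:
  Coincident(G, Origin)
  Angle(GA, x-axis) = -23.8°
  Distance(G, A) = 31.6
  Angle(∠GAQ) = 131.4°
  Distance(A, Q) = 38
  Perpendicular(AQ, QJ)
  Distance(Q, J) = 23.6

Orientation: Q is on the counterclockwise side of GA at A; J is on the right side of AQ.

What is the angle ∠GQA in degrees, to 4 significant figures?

21.92°

G is at the origin; GA runs at -23.8° with length 31.6, so A = 31.6·(cos -23.8°, sin -23.8°) = (28.91, -12.75). ∠GAQ = 131.4°, so AQ runs at -23.8° + (180° − 131.4°) = 24.80° from the x-axis; with |AQ| = 38.0, Q = A + 38.0·(cos 24.80°, sin 24.80°) = (63.41, 3.187). Then cos ∠GQA = QG·QA / (|QG||QA|), giving 21.92°.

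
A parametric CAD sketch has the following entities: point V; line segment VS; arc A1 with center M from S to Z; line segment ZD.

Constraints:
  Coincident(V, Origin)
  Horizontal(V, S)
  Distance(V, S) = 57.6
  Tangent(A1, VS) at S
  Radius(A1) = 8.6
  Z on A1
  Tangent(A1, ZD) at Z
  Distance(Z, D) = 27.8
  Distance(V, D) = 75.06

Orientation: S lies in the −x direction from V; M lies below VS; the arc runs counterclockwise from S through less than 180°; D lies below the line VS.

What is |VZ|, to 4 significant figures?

66.78

V is at the origin; VS is horizontal with |VS| = 57.6 and S on the −x side, so S = (-57.60, 0.000). Since A1 is tangent to VS there, MS ⟂ VS, so M = S + (0, -8.6) = (-57.60, -8.600). Since MZ ⟂ ZD (tangency), |MD| = √(8.6² + 27.8²) = 29.10 regardless of where Z sits on A1. So D lies on both circle(V, 75.06) and circle(M, 29.10); the below-VS intersection is D = (-65.53, -36.60). Z is the foot of the tangent from D: Z = (-66.20, -8.805).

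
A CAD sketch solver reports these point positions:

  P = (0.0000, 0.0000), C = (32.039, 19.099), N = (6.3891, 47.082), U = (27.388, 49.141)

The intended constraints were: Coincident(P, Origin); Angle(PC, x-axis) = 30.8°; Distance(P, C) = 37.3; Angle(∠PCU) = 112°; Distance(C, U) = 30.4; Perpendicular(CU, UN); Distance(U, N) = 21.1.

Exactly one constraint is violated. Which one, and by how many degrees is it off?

Perpendicular(CU, UN) — off by 3.20°.

P = (0.00, 0.00) ✓; PC at 30.80° ✓; |PC| = 37.30 ✓; ∠PCU = 112.0° ✓; |CU| = 30.40 ✓; ∠(CU, UN) = 86.80° ✗; |UN| = 21.10 ✓.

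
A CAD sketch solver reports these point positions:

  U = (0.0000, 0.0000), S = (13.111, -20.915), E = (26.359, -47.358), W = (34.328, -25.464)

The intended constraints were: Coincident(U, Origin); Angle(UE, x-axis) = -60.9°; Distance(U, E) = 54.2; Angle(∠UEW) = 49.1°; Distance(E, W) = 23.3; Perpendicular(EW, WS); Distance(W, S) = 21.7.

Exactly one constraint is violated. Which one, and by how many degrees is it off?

Perpendicular(EW, WS) — off by 7.90°.

U = (0.00, 0.00) ✓; UE at -60.90° ✓; |UE| = 54.20 ✓; ∠UEW = 49.10° ✓; |EW| = 23.30 ✓; ∠(EW, WS) = 97.90° ✗; |WS| = 21.70 ✓.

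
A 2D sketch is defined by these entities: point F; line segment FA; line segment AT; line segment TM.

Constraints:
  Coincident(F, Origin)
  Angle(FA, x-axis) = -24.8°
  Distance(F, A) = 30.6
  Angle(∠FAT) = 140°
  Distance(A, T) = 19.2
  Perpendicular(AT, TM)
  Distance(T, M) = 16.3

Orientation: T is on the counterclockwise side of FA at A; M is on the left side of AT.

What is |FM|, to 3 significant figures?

42.8

F is at the origin; FA runs at -24.8° with length 30.6, so A = 30.6·(cos -24.8°, sin -24.8°) = (27.8, -12.8). ∠FAT = 140.0°, so AT runs at -24.8° + (180° − 140.0°) = 15.2° from the x-axis; with |AT| = 19.2, T = A + 19.2·(cos 15.2°, sin 15.2°) = (46.3, -7.80). AT ⟂ TM; with |TM| = 16.3 on the left of AT, M = T + 16.3·(-0.262, 0.965) = (42.0, 7.93). Then |FM| = |M − F| = 42.8.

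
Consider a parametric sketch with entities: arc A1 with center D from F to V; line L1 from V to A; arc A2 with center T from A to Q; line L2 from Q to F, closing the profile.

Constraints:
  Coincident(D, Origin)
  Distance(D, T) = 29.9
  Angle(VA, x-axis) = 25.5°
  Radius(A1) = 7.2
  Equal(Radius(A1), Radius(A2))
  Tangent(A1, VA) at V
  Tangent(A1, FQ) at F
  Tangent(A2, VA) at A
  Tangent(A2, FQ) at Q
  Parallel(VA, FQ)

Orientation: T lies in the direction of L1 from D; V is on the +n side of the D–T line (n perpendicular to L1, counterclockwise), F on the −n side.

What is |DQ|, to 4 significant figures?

30.75

The slot axis is L1's direction at 25.5°, so u = (cos 25.5°, sin 25.5°) = (0.9026, 0.4305) and n = (−sin 25.5°, cos 25.5°) = (-0.4305, 0.9026). D is at the origin and T lies 29.9 along u from D, so T = 29.9·u = (26.99, 12.87). Tangency of A1 to both parallel lines with radius 7.2 puts V and F at D ± 7.2·n: V = (-3.100, 6.499), F = (3.100, -6.499). Equal radii place A and Q the same way about T: A = T + 7.2·n = (23.89, 19.37), Q = T − 7.2·n = (30.09, 6.374). Then |DQ| = |Q − D| = 30.75.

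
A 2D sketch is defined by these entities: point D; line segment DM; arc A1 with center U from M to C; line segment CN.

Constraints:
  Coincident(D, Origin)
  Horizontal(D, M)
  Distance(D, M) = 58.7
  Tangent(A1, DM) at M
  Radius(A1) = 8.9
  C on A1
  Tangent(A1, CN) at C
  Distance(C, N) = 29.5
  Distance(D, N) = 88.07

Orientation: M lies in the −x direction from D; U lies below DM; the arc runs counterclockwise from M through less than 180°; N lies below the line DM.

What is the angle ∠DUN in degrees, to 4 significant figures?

153.8°

D is at the origin; DM is horizontal with |DM| = 58.7 and M on the −x side, so M = (-58.70, 0.000). Tangency of A1 to DM means the radius UM is perpendicular to DM, so U = M + (0, -8.9) = (-58.70, -8.900). Since UC ⟂ CN (tangency), |UN| = √(8.9² + 29.5²) = 30.81 regardless of where C sits on A1. So N lies on both circle(D, 88.07) and circle(U, 30.81); the below-DM intersection is N = (-83.99, -26.51). C is the foot of the tangent from N: C = (-65.68, -3.377).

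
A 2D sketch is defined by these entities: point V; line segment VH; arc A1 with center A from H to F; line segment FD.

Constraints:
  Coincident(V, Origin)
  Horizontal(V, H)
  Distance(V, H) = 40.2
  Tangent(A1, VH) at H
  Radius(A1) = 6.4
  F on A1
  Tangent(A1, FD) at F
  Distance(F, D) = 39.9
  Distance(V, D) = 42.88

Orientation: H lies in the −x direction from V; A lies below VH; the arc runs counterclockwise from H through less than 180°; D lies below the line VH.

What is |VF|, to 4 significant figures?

46.08

V is at the origin; V and H share the same y with |VH| = 40.2 and H on the −x side, so H = (-40.20, 0.000). The tangent condition forces AH to be normal to VH, so A = H + (0, -6.4) = (-40.20, -6.400). Since AF ⟂ FD (tangency), |AD| = √(6.4² + 39.9²) = 40.41 regardless of where F sits on A1. So D lies on both circle(V, 42.88) and circle(A, 40.41); the below-VH intersection is D = (-16.89, -39.41). F is the foot of the tangent from D: F = (-44.78, -10.87).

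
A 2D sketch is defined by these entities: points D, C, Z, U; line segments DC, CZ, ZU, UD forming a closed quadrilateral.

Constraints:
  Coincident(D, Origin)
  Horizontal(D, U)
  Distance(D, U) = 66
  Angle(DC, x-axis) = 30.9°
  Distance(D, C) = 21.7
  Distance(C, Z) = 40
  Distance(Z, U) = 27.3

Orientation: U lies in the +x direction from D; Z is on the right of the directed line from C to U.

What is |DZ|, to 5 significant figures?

49.238

Checks: |CZ| = 40.00 ✓; |ZU| = 27.30 ✓.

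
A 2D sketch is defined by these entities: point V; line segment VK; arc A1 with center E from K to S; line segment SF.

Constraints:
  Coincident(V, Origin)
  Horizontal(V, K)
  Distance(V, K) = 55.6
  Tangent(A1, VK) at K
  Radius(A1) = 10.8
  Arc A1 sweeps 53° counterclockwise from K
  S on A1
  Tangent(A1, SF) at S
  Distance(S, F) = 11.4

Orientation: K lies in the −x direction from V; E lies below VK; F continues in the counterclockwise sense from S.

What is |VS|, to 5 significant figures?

64.369

V is at the origin; V and K share the same y with |VK| = 55.6 and K on the −x side, so K = (-55.600, 0.0000). Tangency of A1 to VK means the radius EK is perpendicular to VK, so E = K + (0, -10.8) = (-55.600, -10.800). On A1, K sits at bearing 90° from E; a 53° counterclockwise sweep puts S at bearing 143°, so S = E + 10.8·(cos 143°, sin 143°) = (-64.225, -4.3004). Then |VS| = |S − V| = 64.369.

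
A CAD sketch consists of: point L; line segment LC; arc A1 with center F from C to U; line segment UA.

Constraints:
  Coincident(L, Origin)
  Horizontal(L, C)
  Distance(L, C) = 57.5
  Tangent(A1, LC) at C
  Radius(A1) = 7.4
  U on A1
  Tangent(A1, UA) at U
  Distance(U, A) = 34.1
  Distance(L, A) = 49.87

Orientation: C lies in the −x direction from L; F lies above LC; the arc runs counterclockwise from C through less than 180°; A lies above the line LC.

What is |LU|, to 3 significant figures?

51.0

L is at the origin; LC is horizontal with |LC| = 57.5 and C on the −x side, so C = (-57.5, 0.00). Tangency of A1 to LC means the radius FC is perpendicular to LC, so F = C + (0, 7.4) = (-57.5, 7.40). Since FU ⟂ UA (tangency), |FA| = √(7.4² + 34.1²) = 34.9 regardless of where U sits on A1. So A lies on both circle(L, 49.87) and circle(F, 34.9); the above-LC intersection is A = (-35.8, 34.7). U is the foot of the tangent from A: U = (-50.9, 4.13).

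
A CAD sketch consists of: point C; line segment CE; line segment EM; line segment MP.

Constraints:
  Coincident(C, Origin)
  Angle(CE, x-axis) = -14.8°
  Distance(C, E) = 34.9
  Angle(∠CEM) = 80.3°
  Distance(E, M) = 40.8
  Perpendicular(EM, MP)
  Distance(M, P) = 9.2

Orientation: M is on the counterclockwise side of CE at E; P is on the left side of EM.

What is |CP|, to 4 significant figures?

43.06

C is at the origin; CE runs at -14.8° with length 34.9, so E = 34.9·(cos -14.8°, sin -14.8°) = (33.74, -8.915). ∠CEM = 80.3°, so EM runs at -14.8° + (180° − 80.3°) = 84.90° from the x-axis; with |EM| = 40.8, M = E + 40.8·(cos 84.90°, sin 84.90°) = (37.37, 31.72). The perpendicularity gives MP at right angles to EM; with |MP| = 9.2 on the left of EM, P = M + 9.2·(-0.9960, 0.08889) = (28.21, 32.54). Then |CP| = |P − C| = 43.06.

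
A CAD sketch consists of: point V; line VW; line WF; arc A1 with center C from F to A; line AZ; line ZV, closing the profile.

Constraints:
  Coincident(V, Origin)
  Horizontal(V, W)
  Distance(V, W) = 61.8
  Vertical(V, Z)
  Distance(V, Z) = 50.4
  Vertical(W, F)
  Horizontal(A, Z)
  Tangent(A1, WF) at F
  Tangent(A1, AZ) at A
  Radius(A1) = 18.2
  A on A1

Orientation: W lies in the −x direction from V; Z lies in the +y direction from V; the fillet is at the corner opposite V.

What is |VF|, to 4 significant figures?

69.69

The virtual corner opposite V is at (-61.80, 50.40). Since A1 is tangent to WF there, CF ⟂ WF and the tangent condition forces CA to be normal to AZ, with radius 18.2, so the center C sits 18.2 in from both sides at C = (-43.60, 32.20). That places the tangent points at F = (-61.80, 32.20) on WF and A = (-43.60, 50.40) on AZ. Then |VF| = |F − V| = 69.69.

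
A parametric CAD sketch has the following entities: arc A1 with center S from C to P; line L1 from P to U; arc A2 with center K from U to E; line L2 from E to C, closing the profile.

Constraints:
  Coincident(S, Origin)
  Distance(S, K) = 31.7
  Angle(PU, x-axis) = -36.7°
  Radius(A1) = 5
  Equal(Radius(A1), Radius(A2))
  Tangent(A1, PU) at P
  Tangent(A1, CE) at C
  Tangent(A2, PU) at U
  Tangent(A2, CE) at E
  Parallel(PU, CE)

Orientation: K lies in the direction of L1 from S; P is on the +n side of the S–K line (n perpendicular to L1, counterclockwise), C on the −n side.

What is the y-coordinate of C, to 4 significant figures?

-4.009

The slot axis is L1's direction at -36.7°, so u = (cos -36.7°, sin -36.7°) = (0.8018, -0.5976) and n = (−sin -36.7°, cos -36.7°) = (0.5976, 0.8018). S is at the origin and K lies 31.7 along u from S, so K = 31.7·u = (25.42, -18.94). Tangency of A1 to both parallel lines with radius 5.0 puts P and C at S ± 5.0·n: P = (2.988, 4.009), C = (-2.988, -4.009). So C.y = -4.009.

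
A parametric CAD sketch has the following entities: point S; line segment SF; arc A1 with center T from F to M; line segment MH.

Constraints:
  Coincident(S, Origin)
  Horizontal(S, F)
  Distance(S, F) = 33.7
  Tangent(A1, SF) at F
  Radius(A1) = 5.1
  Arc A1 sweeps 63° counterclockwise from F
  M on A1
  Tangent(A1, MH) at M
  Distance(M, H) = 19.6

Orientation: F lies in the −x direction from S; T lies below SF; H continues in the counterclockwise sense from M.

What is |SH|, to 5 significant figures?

51.307

S is at the origin; SF is horizontal with |SF| = 33.7 and F on the −x side, so F = (-33.700, 0.0000). The tangent condition forces TF to be normal to SF, so T = F + (0, -5.1) = (-33.700, -5.1000). On A1, F sits at bearing 90° from T; a 63° counterclockwise sweep puts M at bearing 153°, so M = T + 5.1·(cos 153°, sin 153°) = (-38.244, -2.7846). Tangency of A1 to MH means the radius TM is perpendicular to MH, so MH runs along (−sin 153°, cos 153°); with |MH| = 19.6, H = (-47.142, -20.248). Then |SH| = |H − S| = 51.307.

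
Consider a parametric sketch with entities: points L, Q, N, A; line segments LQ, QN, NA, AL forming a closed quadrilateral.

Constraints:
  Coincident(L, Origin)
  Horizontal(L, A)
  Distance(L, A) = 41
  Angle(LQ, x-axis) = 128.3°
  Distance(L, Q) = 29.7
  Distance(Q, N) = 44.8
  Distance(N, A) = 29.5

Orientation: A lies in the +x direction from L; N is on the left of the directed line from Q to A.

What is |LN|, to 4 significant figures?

36.72

L is at the origin; L and A share the same y with |LA| = 41.0 and A in +x, so A = (41.0, 0). LQ runs at 128.3° with |LQ| = 29.7, so Q = (-18.41, 23.31). N is determined by |QN| = 44.8 and |NA| = 29.5 together: it lies at the intersection of circle(Q, 44.8) and circle(A, 29.5). With |QA| = 63.82, the foot of the radical line on QA is 40.81 from Q and the perpendicular offset is √(44.8² − 40.81²) = 18.47. Taking the left-of-QA solution: N = (26.33, 25.60).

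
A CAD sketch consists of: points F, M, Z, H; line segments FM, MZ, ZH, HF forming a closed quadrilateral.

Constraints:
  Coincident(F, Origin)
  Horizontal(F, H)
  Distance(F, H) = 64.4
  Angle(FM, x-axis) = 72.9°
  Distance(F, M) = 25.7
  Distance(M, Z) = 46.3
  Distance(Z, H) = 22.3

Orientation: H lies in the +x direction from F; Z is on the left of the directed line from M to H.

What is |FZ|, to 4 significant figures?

57.02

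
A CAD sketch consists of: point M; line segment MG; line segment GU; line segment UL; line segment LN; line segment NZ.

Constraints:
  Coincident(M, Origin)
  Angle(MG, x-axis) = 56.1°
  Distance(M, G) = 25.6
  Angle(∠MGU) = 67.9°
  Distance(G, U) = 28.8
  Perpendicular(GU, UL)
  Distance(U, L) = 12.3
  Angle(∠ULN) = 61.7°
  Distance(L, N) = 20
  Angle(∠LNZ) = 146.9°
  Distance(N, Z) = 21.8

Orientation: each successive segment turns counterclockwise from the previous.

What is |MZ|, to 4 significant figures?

41.01

M is at the origin; MG runs at 56.1° with length 25.6, so G = (14.28, 21.25). ∠MGU = 67.9° gives GU at 168.2° from the x-axis; with |GU| = 28.8, U = (-13.91, 27.14). GU is perpendicular to UL, so UL runs at -101.8°; with |UL| = 12.3, L = (-16.43, 15.10). ∠ULN = 61.7° gives LN at 16.50° from the x-axis; with |LN| = 20.0, N = (2.748, 20.78). ∠LNZ = 146.9° gives NZ at 49.60° from the x-axis; with |NZ| = 21.8, Z = (16.88, 37.38). Then |MZ| = |Z − M| = 41.01.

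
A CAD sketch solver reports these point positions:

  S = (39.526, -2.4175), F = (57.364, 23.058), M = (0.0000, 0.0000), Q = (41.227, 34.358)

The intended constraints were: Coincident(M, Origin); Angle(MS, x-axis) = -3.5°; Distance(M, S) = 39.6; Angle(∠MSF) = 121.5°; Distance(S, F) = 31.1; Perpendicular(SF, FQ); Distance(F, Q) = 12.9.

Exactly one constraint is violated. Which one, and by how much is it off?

Distance(F, Q) = 12.9 — off by 6.80.

M = (0.00, 0.00) ✓; MS at -3.500° ✓; |MS| = 39.60 ✓; ∠MSF = 121.5° ✓; |SF| = 31.10 ✓; ∠(SF, FQ) = 90.00° ✓; |FQ| = 19.70 ✗.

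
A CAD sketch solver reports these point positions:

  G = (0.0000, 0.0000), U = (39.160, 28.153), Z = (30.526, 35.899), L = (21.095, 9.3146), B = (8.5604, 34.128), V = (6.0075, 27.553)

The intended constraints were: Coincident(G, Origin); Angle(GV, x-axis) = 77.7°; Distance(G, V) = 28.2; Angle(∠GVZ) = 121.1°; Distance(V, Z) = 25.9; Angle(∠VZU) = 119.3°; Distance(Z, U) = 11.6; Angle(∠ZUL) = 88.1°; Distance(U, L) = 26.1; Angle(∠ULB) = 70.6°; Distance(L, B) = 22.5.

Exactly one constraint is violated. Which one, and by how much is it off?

Distance(L, B) = 22.5 — off by 5.30.

G = (0.00, 0.00) ✓; GV at 77.70° ✓; |GV| = 28.20 ✓; ∠GVZ = 121.1° ✓; |VZ| = 25.90 ✓; ∠VZU = 119.3° ✓; |ZU| = 11.60 ✓; ∠ZUL = 88.10° ✓; |UL| = 26.10 ✓; ∠ULB = 70.60° ✓; |LB| = 27.80 ✗.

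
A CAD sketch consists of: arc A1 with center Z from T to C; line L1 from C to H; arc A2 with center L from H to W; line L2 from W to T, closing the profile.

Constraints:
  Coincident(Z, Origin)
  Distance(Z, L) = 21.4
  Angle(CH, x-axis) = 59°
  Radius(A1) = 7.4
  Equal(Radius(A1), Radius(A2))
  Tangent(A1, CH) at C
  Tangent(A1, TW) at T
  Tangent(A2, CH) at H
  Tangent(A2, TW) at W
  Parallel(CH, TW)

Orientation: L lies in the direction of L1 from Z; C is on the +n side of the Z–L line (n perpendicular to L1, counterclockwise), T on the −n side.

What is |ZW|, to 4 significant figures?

22.64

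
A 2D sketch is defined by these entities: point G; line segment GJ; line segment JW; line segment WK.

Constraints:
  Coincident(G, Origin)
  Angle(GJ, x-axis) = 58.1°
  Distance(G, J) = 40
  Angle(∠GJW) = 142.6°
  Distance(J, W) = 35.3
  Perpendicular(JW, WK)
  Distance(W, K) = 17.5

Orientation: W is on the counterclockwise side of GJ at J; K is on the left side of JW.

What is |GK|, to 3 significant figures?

67.4

∠GJW = 142.6°, so JW runs at 58.1° + (180° − 142.6°) = 95.5° from the x-axis; with |JW| = 35.3, W = J + 35.3·(cos 95.5°, sin 95.5°) = (17.8, 69.1). JW is perpendicular to WK; with |WK| = 17.5 on the left of JW, K = W + 17.5·(-0.995, -0.0958) = (0.335, 67.4). Then |GK| = |K − G| = 67.4.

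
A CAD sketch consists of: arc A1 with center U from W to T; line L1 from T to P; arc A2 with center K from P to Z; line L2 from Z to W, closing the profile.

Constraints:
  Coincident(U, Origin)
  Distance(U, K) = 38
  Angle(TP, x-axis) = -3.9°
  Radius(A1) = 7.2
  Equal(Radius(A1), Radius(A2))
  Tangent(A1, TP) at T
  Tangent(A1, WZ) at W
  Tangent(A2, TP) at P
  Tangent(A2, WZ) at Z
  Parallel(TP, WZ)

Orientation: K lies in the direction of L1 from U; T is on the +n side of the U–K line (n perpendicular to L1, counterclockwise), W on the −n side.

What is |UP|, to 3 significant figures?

38.7

The slot axis is L1's direction at -3.9°, so u = (cos -3.9°, sin -3.9°) = (0.998, -0.0680) and n = (−sin -3.9°, cos -3.9°) = (0.0680, 0.998). U is at the origin and K lies 38.0 along u from U, so K = 38.0·u = (37.9, -2.58). Tangency of A1 to both parallel lines with radius 7.2 puts T and W at U ± 7.2·n: T = (0.490, 7.18), W = (-0.490, -7.18). Equal radii place P and Z the same way about K: P = K + 7.2·n = (38.4, 4.60), Z = K − 7.2·n = (37.4, -9.77). Then |UP| = |P − U| = 38.7.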